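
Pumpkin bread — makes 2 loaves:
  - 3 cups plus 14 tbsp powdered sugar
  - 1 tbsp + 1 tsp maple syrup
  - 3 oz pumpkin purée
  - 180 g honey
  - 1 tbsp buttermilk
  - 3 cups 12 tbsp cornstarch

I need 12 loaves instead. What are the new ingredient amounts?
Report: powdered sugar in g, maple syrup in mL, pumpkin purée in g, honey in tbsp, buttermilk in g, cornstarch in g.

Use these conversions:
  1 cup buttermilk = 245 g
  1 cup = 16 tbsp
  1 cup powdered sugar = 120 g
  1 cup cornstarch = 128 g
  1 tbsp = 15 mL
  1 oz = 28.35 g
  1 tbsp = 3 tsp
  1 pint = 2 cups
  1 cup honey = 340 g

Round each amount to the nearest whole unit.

powdered sugar: 2790 g; maple syrup: 120 mL; pumpkin purée: 510 g; honey: 51 tbsp; buttermilk: 92 g; cornstarch: 2880 g

Scaling factor: 12/2 = 6.
powdered sugar: (3 cup + 14 tbsp = 3.875 cup) × 6 × 120 g/cup = 2790 g
maple syrup: (1 tbsp + 1 tsp = 4/3 tbsp) × 6 × 15 mL/tbsp = 120 mL
pumpkin purée: 3 oz × 6 × 28.35 g/oz ≈ 510 g
honey: 180 g × 6 ÷ 340 g/cup × 16 tbsp/cup ≈ 51 tbsp
buttermilk: 1 tbsp × 6 ÷ 16 tbsp/cup × 245 g/cup ≈ 92 g
cornstarch: (3 cup + 12 tbsp = 3.75 cup) × 6 × 128 g/cup = 2880 g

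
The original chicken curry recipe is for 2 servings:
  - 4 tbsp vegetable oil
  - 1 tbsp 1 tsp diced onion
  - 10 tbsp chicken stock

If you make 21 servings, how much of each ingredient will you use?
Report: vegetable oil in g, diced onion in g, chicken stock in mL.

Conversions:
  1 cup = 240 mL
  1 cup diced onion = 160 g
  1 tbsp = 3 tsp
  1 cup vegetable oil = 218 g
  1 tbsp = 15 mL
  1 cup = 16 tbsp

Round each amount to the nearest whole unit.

vegetable oil: 572 g; diced onion: 140 g; chicken stock: 1575 mL

Scaling factor: 21/2 = 10.5.
vegetable oil: 4 tbsp × 21/2 ÷ 16 tbsp/cup × 218 g/cup ≈ 572 g
diced onion: (1 tbsp + 1 tsp = 4/3 tbsp) × 21/2 ÷ 16 tbsp/cup × 160 g/cup = 140 g
chicken stock: 10 tbsp × 21/2 × 15 mL/tbsp = 1575 mL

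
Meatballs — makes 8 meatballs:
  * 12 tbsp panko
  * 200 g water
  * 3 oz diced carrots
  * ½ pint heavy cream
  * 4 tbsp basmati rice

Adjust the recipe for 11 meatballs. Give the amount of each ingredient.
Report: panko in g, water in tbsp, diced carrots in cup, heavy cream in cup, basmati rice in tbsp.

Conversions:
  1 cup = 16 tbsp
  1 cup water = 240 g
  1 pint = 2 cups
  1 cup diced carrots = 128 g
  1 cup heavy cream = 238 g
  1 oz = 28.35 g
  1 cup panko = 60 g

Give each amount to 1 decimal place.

Scaling factor: 11/8 = 1.375.
panko: 12 tbsp × 11/8 ÷ 16 tbsp/cup × 60 g/cup ≈ 61.9 g
water: 200 g × 11/8 ÷ 240 g/cup × 16 tbsp/cup ≈ 18.3 tbsp
diced carrots: 3 oz × 11/8 × 28.35 g/oz ÷ 128 g/cup ≈ 0.9 cup
heavy cream: 0.5 pint × 11/8 × 2 cup/pint ≈ 1.4 cup
basmati rice: 4 tbsp × 11/8 = 5.5 tbsp

panko: 61.9 g; water: 18.3 tbsp; diced carrots: 0.9 cup; heavy cream: 1.4 cup; basmati rice: 5.5 tbsp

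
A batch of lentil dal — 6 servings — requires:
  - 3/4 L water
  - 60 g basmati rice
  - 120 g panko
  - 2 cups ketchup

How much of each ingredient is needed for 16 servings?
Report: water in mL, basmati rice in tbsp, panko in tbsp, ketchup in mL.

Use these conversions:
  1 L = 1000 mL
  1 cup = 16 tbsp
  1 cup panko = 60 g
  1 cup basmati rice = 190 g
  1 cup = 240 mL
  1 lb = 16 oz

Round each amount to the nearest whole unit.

water: 2000 mL; basmati rice: 13 tbsp; panko: 85 tbsp; ketchup: 1280 mL

Scaling factor: 16/6 = 8/3.
water: 0.75 L × 8/3 × 1000 mL/L = 2000 mL
basmati rice: 60 g × 8/3 ÷ 190 g/cup × 16 tbsp/cup ≈ 13 tbsp
panko: 120 g × 8/3 ÷ 60 g/cup × 16 tbsp/cup ≈ 85 tbsp
ketchup: 2 cup × 8/3 × 240 mL/cup = 1280 mL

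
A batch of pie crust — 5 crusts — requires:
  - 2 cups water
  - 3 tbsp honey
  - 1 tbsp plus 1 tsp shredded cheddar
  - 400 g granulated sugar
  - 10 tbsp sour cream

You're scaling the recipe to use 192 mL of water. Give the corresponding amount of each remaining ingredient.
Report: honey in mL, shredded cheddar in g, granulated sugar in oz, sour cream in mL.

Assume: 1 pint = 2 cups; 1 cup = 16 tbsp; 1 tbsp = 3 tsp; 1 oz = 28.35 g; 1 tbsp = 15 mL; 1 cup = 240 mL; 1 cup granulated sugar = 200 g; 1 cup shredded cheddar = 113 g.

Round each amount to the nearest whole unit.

honey: 18 mL; shredded cheddar: 4 g; granulated sugar: 6 oz; sour cream: 60 mL

The original recipe has 480 mL of water, so the scaling factor is 192 ÷ 480 = 2/5 = 0.4.
honey: 3 tbsp × 2/5 × 15 mL/tbsp = 18 mL
shredded cheddar: (1 tbsp + 1 tsp = 4/3 tbsp) × 2/5 ÷ 16 tbsp/cup × 113 g/cup ≈ 4 g
granulated sugar: 400 g × 2/5 ÷ 28.35 g/oz ≈ 6 oz
sour cream: 10 tbsp × 2/5 × 15 mL/tbsp = 60 mL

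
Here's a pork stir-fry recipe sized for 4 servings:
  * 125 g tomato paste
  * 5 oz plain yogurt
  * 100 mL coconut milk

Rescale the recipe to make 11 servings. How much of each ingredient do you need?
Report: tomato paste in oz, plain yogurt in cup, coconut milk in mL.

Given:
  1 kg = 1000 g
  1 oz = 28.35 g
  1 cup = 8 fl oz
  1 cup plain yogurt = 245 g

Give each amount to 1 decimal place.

tomato paste: 12.1 oz; plain yogurt: 1.6 cup; coconut milk: 275.0 mL

Scaling factor: 11/4 = 2.75.
tomato paste: 125 g × 11/4 ÷ 28.35 g/oz ≈ 12.1 oz
plain yogurt: 5 oz × 11/4 × 28.35 g/oz ÷ 245 g/cup ≈ 1.6 cup
coconut milk: 100 mL × 11/4 = 275.0 mL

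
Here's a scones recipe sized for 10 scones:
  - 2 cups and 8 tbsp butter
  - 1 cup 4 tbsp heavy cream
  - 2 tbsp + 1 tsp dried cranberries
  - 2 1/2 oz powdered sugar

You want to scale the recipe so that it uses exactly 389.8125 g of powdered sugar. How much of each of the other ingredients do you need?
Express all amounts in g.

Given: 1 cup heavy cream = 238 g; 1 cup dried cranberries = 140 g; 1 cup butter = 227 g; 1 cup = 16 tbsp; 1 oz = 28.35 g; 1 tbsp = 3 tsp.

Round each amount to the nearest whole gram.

butter: 3121 g; heavy cream: 1636 g; dried cranberries: 112 g

The original recipe has 70.875 g of powdered sugar, so the scaling factor is 389.8125 ÷ 70.875 = 11/2 = 5.5.
butter: (2 cup + 8 tbsp = 2.5 cup) × 11/2 × 227 g/cup ≈ 3121 g
heavy cream: (1 cup + 4 tbsp = 1.25 cup) × 11/2 × 238 g/cup ≈ 1636 g
dried cranberries: (2 tbsp + 1 tsp = 7/3 tbsp) × 11/2 ÷ 16 tbsp/cup × 140 g/cup ≈ 112 g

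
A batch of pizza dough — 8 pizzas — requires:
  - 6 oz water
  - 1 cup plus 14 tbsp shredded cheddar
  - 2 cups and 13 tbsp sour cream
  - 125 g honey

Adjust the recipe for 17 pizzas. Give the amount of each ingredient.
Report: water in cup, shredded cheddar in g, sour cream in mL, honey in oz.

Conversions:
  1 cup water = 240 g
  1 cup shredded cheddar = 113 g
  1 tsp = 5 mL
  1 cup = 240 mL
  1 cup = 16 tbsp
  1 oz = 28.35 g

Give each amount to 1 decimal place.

water: 1.5 cup; shredded cheddar: 450.2 g; sour cream: 1434.4 mL; honey: 9.4 oz

Scaling factor: 17/8 = 2.125.
water: 6 oz × 17/8 × 28.35 g/oz ÷ 240 g/cup ≈ 1.5 cup
shredded cheddar: (1 cup + 14 tbsp = 1.875 cup) × 17/8 × 113 g/cup ≈ 450.2 g
sour cream: (2 cup + 13 tbsp = 2.8125 cup) × 17/8 × 240 mL/cup ≈ 1434.4 mL
honey: 125 g × 17/8 ÷ 28.35 g/oz ≈ 9.4 oz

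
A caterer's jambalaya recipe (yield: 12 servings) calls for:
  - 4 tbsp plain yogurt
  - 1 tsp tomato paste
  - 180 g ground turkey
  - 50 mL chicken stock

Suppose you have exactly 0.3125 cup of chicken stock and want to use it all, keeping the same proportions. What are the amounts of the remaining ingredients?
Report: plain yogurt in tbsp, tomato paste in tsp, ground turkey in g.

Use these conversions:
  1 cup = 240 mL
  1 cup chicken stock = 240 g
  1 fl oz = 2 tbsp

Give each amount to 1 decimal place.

The original recipe has 5/24 cup of chicken stock, so the scaling factor is 0.3125 ÷ 5/24 = 3/2 = 1.5.
plain yogurt: 4 tbsp × 3/2 = 6.0 tbsp
tomato paste: 1 tsp × 3/2 = 1.5 tsp
ground turkey: 180 g × 3/2 = 270.0 g

plain yogurt: 6.0 tbsp; tomato paste: 1.5 tsp; ground turkey: 270.0 g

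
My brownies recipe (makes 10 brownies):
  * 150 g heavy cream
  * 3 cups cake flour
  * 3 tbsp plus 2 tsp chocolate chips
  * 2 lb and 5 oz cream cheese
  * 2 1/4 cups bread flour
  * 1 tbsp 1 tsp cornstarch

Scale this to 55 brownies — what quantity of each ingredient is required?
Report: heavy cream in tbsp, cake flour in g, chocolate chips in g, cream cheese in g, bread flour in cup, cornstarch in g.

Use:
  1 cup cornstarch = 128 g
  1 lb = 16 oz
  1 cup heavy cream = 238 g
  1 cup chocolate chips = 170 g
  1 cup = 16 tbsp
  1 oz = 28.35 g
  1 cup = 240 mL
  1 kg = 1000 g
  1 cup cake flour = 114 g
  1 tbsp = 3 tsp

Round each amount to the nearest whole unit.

Scaling factor: 55/10 = 11/2 = 5.5.
heavy cream: 150 g × 11/2 ÷ 238 g/cup × 16 tbsp/cup ≈ 55 tbsp
cake flour: 3 cup × 11/2 × 114 g/cup = 1881 g
chocolate chips: (3 tbsp + 2 tsp = 11/3 tbsp) × 11/2 ÷ 16 tbsp/cup × 170 g/cup ≈ 214 g
cream cheese: (2 lb + 5 oz = 2.3125 lb) × 11/2 × 16 oz/lb × 28.35 g/oz ≈ 5769 g
bread flour: 2.25 cup × 11/2 ≈ 12 cup
cornstarch: (1 tbsp + 1 tsp = 4/3 tbsp) × 11/2 ÷ 16 tbsp/cup × 128 g/cup ≈ 59 g

heavy cream: 55 tbsp; cake flour: 1881 g; chocolate chips: 214 g; cream cheese: 5769 g; bread flour: 12 cup; cornstarch: 59 g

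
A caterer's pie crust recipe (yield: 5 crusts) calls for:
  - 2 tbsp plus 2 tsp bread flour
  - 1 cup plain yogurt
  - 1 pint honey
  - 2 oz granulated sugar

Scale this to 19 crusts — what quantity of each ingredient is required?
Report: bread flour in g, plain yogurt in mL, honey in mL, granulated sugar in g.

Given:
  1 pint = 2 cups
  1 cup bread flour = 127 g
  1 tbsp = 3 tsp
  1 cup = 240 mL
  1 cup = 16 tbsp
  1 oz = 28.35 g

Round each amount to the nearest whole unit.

Scaling factor: 19/5 = 3.8.
bread flour: (2 tbsp + 2 tsp = 8/3 tbsp) × 19/5 ÷ 16 tbsp/cup × 127 g/cup ≈ 80 g
plain yogurt: 1 cup × 19/5 × 240 mL/cup = 912 mL
honey: 1 pint × 19/5 × 2 cup/pint × 240 mL/cup = 1824 mL
granulated sugar: 2 oz × 19/5 × 28.35 g/oz ≈ 215 g

bread flour: 80 g; plain yogurt: 912 mL; honey: 1824 mL; granulated sugar: 215 g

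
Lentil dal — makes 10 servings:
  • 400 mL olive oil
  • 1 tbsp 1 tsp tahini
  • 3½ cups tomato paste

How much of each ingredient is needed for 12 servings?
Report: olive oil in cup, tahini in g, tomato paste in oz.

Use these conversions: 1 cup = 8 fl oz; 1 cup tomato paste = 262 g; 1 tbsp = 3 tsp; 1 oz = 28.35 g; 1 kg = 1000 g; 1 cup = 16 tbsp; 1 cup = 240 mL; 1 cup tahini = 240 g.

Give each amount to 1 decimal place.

Scaling factor: 12/10 = 6/5 = 1.2.
olive oil: 400 mL × 6/5 ÷ 240 mL/cup = 2.0 cup
tahini: (1 tbsp + 1 tsp = 4/3 tbsp) × 6/5 ÷ 16 tbsp/cup × 240 g/cup = 24.0 g
tomato paste: 3.5 cup × 6/5 × 262 g/cup ÷ 28.35 g/oz ≈ 38.8 oz

olive oil: 2.0 cup; tahini: 24.0 g; tomato paste: 38.8 oz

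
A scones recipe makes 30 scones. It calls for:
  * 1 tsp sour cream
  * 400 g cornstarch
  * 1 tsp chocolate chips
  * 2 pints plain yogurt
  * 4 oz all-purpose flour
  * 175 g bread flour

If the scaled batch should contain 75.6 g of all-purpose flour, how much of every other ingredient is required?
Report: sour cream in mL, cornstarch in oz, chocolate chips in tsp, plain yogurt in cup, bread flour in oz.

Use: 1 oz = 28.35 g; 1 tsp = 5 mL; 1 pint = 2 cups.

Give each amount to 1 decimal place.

sour cream: 3.3 mL; cornstarch: 9.4 oz; chocolate chips: 0.7 tsp; plain yogurt: 2.7 cup; bread flour: 4.1 oz

The original recipe has 113.4 g of all-purpose flour, so the scaling factor is 75.6 ÷ 113.4 = 2/3.
sour cream: 1 tsp × 2/3 × 5 mL/tsp ≈ 3.3 mL
cornstarch: 400 g × 2/3 ÷ 28.35 g/oz ≈ 9.4 oz
chocolate chips: 1 tsp × 2/3 ≈ 0.7 tsp
plain yogurt: 2 pint × 2/3 × 2 cup/pint ≈ 2.7 cup
bread flour: 175 g × 2/3 ÷ 28.35 g/oz ≈ 4.1 oz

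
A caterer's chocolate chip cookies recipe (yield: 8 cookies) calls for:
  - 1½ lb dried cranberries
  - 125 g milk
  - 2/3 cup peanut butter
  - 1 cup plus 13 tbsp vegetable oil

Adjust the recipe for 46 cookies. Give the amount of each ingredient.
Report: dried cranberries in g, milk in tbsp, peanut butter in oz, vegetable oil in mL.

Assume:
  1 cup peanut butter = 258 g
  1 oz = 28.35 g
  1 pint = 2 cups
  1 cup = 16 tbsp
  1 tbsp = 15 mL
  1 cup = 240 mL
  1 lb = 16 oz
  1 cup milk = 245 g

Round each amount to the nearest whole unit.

Scaling factor: 46/8 = 23/4 = 5.75.
dried cranberries: 1.5 lb × 23/4 × 16 oz/lb × 28.35 g/oz ≈ 3912 g
milk: 125 g × 23/4 ÷ 245 g/cup × 16 tbsp/cup ≈ 47 tbsp
peanut butter: 2/3 cup × 23/4 × 258 g/cup ÷ 28.35 g/oz ≈ 35 oz
vegetable oil: (1 cup + 13 tbsp = 1.8125 cup) × 23/4 × 240 mL/cup ≈ 2501 mL

dried cranberries: 3912 g; milk: 47 tbsp; peanut butter: 35 oz; vegetable oil: 2501 mL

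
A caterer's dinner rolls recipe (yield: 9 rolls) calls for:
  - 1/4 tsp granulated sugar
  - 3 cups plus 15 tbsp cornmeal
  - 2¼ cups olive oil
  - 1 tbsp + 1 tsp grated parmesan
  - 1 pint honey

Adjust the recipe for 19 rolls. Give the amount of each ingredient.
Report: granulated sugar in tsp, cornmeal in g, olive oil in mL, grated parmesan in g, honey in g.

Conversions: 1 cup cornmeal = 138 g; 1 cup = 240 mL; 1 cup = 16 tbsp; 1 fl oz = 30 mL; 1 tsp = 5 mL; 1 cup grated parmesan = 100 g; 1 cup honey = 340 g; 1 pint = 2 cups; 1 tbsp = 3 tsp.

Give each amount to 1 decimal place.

granulated sugar: 0.5 tsp; cornmeal: 1147.1 g; olive oil: 1140.0 mL; grated parmesan: 17.6 g; honey: 1435.6 g

Scaling factor: 19/9.
granulated sugar: 0.25 tsp × 19/9 ≈ 0.5 tsp
cornmeal: (3 cup + 15 tbsp = 3.9375 cup) × 19/9 × 138 g/cup ≈ 1147.1 g
olive oil: 2.25 cup × 19/9 × 240 mL/cup = 1140.0 mL
grated parmesan: (1 tbsp + 1 tsp = 4/3 tbsp) × 19/9 ÷ 16 tbsp/cup × 100 g/cup ≈ 17.6 g
honey: 1 pint × 19/9 × 2 cup/pint × 340 g/cup ≈ 1435.6 g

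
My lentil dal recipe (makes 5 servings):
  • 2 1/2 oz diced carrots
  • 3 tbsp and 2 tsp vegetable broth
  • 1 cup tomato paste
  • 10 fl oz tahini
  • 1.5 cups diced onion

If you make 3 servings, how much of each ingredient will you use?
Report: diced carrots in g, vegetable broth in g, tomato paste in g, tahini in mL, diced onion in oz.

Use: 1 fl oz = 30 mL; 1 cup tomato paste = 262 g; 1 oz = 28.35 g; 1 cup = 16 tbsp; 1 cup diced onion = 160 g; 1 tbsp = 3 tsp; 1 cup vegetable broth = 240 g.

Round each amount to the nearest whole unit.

diced carrots: 43 g; vegetable broth: 33 g; tomato paste: 157 g; tahini: 180 mL; diced onion: 5 oz

Scaling factor: 3/5 = 0.6.
diced carrots: 2.5 oz × 3/5 × 28.35 g/oz ≈ 43 g
vegetable broth: (3 tbsp + 2 tsp = 11/3 tbsp) × 3/5 ÷ 16 tbsp/cup × 240 g/cup = 33 g
tomato paste: 1 cup × 3/5 × 262 g/cup ≈ 157 g
tahini: 10 fl oz × 3/5 × 30 mL/fl oz = 180 mL
diced onion: 1.5 cup × 3/5 × 160 g/cup ÷ 28.35 g/oz ≈ 5 oz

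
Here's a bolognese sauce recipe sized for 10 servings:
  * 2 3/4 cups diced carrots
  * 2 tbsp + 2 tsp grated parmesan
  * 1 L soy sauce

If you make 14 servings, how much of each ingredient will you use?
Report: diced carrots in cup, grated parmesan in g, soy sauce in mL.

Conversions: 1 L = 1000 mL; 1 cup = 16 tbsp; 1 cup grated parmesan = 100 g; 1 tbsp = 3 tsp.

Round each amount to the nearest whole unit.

Scaling factor: 14/10 = 7/5 = 1.4.
diced carrots: 2.75 cup × 7/5 ≈ 4 cup
grated parmesan: (2 tbsp + 2 tsp = 8/3 tbsp) × 7/5 ÷ 16 tbsp/cup × 100 g/cup ≈ 23 g
soy sauce: 1 L × 7/5 × 1000 mL/L = 1400 mL

diced carrots: 4 cup; grated parmesan: 23 g; soy sauce: 1400 mL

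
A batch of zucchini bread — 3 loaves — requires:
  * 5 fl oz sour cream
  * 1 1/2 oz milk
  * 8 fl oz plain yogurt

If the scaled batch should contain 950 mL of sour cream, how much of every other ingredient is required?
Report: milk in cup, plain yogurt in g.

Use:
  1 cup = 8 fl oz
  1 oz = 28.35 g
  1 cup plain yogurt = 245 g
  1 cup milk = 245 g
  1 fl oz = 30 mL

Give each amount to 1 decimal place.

milk: 1.1 cup; plain yogurt: 1551.7 g

The original recipe has 150 mL of sour cream, so the scaling factor is 950 ÷ 150 = 19/3.
milk: 1.5 oz × 19/3 × 28.35 g/oz ÷ 245 g/cup ≈ 1.1 cup
plain yogurt: 8 fl oz × 19/3 ÷ 8 fl oz/cup × 245 g/cup ≈ 1551.7 g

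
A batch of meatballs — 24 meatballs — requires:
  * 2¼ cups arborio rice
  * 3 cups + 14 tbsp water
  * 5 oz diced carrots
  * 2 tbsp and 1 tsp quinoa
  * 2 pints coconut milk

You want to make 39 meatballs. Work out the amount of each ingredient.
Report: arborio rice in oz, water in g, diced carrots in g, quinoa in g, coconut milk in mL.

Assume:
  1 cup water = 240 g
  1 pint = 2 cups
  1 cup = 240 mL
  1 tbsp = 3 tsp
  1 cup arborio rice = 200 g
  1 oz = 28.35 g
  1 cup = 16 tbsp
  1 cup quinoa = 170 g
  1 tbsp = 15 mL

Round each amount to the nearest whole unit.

Scaling factor: 39/24 = 13/8 = 1.625.
arborio rice: 2.25 cup × 13/8 × 200 g/cup ÷ 28.35 g/oz ≈ 26 oz
water: (3 cup + 14 tbsp = 3.875 cup) × 13/8 × 240 g/cup ≈ 1511 g
diced carrots: 5 oz × 13/8 × 28.35 g/oz ≈ 230 g
quinoa: (2 tbsp + 1 tsp = 7/3 tbsp) × 13/8 ÷ 16 tbsp/cup × 170 g/cup ≈ 40 g
coconut milk: 2 pint × 13/8 × 2 cup/pint × 240 mL/cup = 1560 mL

arborio rice: 26 oz; water: 1511 g; diced carrots: 230 g; quinoa: 40 g; coconut milk: 1560 mL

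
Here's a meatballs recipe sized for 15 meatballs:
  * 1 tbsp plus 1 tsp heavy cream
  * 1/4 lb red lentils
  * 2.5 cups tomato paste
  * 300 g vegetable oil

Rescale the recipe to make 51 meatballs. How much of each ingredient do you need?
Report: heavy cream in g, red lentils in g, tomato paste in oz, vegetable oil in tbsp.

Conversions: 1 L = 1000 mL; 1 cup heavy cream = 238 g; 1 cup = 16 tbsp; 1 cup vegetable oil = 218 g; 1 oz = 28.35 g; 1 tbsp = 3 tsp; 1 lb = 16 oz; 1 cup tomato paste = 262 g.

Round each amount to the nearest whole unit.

Scaling factor: 51/15 = 17/5 = 3.4.
heavy cream: (1 tbsp + 1 tsp = 4/3 tbsp) × 17/5 ÷ 16 tbsp/cup × 238 g/cup ≈ 67 g
red lentils: 0.25 lb × 17/5 × 16 oz/lb × 28.35 g/oz ≈ 386 g
tomato paste: 2.5 cup × 17/5 × 262 g/cup ÷ 28.35 g/oz ≈ 79 oz
vegetable oil: 300 g × 17/5 ÷ 218 g/cup × 16 tbsp/cup ≈ 75 tbsp

heavy cream: 67 g; red lentils: 386 g; tomato paste: 79 oz; vegetable oil: 75 tbsp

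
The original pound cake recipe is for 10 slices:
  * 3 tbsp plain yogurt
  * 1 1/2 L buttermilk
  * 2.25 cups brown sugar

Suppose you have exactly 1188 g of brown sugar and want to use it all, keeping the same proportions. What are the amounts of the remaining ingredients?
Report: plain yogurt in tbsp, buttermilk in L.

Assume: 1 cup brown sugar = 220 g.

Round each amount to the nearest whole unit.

plain yogurt: 7 tbsp; buttermilk: 4 L

The original recipe has 495 g of brown sugar, so the scaling factor is 1188 ÷ 495 = 12/5 = 2.4.
plain yogurt: 3 tbsp × 12/5 ≈ 7 tbsp
buttermilk: 1.5 L × 12/5 ≈ 4 L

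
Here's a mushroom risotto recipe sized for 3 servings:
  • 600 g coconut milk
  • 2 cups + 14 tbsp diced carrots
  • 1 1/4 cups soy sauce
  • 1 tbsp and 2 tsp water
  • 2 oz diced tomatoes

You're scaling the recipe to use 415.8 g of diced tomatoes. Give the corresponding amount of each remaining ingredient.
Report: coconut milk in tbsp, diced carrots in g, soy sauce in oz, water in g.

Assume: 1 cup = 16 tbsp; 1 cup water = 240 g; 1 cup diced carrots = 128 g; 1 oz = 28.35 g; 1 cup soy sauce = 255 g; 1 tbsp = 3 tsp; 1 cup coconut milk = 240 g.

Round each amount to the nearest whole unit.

The original recipe has 56.7 g of diced tomatoes, so the scaling factor is 415.8 ÷ 56.7 = 22/3.
coconut milk: 600 g × 22/3 ÷ 240 g/cup × 16 tbsp/cup ≈ 293 tbsp
diced carrots: (2 cup + 14 tbsp = 2.875 cup) × 22/3 × 128 g/cup ≈ 2699 g
soy sauce: 1.25 cup × 22/3 × 255 g/cup ÷ 28.35 g/oz ≈ 82 oz
water: (1 tbsp + 2 tsp = 5/3 tbsp) × 22/3 ÷ 16 tbsp/cup × 240 g/cup ≈ 183 g

coconut milk: 293 tbsp; diced carrots: 2699 g; soy sauce: 82 oz; water: 183 g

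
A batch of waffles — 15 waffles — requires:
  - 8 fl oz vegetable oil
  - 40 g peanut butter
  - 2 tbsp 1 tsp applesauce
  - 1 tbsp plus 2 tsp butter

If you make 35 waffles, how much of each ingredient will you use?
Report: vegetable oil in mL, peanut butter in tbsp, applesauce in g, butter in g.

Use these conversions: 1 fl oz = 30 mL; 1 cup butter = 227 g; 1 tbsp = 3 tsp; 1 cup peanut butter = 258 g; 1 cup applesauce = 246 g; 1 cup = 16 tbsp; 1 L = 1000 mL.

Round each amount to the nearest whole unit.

Scaling factor: 35/15 = 7/3.
vegetable oil: 8 fl oz × 7/3 × 30 mL/fl oz = 560 mL
peanut butter: 40 g × 7/3 ÷ 258 g/cup × 16 tbsp/cup ≈ 6 tbsp
applesauce: (2 tbsp + 1 tsp = 7/3 tbsp) × 7/3 ÷ 16 tbsp/cup × 246 g/cup ≈ 84 g
butter: (1 tbsp + 2 tsp = 5/3 tbsp) × 7/3 ÷ 16 tbsp/cup × 227 g/cup ≈ 55 g

vegetable oil: 560 mL; peanut butter: 6 tbsp; applesauce: 84 g; butter: 55 g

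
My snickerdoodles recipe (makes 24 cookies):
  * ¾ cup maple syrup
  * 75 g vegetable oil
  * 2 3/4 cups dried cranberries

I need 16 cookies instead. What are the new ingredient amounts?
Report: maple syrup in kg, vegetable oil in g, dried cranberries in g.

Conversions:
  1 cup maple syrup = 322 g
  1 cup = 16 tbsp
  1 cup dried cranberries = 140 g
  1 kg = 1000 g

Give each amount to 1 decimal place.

maple syrup: 0.2 kg; vegetable oil: 50.0 g; dried cranberries: 256.7 g

Scaling factor: 16/24 = 2/3.
maple syrup: 0.75 cup × 2/3 × 322 g/cup ÷ 1000 g/kg ≈ 0.2 kg
vegetable oil: 75 g × 2/3 = 50.0 g
dried cranberries: 2.75 cup × 2/3 × 140 g/cup ≈ 256.7 g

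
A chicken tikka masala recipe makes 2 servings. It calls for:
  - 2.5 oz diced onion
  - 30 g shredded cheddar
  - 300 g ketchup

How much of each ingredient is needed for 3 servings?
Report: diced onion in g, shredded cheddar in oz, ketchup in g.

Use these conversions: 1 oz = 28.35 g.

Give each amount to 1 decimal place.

Scaling factor: 3/2 = 1.5.
diced onion: 2.5 oz × 3/2 × 28.35 g/oz ≈ 106.3 g
shredded cheddar: 30 g × 3/2 ÷ 28.35 g/oz ≈ 1.6 oz
ketchup: 300 g × 3/2 = 450.0 g

diced onion: 106.3 g; shredded cheddar: 1.6 oz; ketchup: 450.0 g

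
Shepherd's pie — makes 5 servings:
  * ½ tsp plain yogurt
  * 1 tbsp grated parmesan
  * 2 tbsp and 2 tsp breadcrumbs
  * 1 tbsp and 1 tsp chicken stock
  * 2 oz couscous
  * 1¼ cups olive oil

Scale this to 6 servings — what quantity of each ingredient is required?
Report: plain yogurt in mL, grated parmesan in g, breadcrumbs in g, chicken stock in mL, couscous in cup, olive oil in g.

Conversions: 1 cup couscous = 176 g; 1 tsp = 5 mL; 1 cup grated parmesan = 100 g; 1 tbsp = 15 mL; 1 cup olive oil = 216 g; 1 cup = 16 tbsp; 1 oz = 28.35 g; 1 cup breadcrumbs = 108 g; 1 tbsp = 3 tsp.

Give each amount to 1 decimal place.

Scaling factor: 6/5 = 1.2.
plain yogurt: 0.5 tsp × 6/5 × 5 mL/tsp = 3.0 mL
grated parmesan: 1 tbsp × 6/5 ÷ 16 tbsp/cup × 100 g/cup = 7.5 g
breadcrumbs: (2 tbsp + 2 tsp = 8/3 tbsp) × 6/5 ÷ 16 tbsp/cup × 108 g/cup = 21.6 g
chicken stock: (1 tbsp + 1 tsp = 4/3 tbsp) × 6/5 × 15 mL/tbsp = 24.0 mL
couscous: 2 oz × 6/5 × 28.35 g/oz ÷ 176 g/cup ≈ 0.4 cup
olive oil: 1.25 cup × 6/5 × 216 g/cup = 324.0 g

plain yogurt: 3.0 mL; grated parmesan: 7.5 g; breadcrumbs: 21.6 g; chicken stock: 24.0 mL; couscous: 0.4 cup; olive oil: 324.0 g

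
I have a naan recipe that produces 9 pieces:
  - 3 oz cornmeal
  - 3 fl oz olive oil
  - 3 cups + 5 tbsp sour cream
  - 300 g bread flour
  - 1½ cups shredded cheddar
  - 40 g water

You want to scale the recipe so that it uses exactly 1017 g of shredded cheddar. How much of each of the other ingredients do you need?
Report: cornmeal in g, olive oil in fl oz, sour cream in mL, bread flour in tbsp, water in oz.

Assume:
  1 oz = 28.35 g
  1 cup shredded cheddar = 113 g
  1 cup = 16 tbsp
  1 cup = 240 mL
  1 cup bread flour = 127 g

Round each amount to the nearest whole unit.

The original recipe has 169.5 g of shredded cheddar, so the scaling factor is 1017 ÷ 169.5 = 6.
cornmeal: 3 oz × 6 × 28.35 g/oz ≈ 510 g
olive oil: 3 fl oz × 6 = 18 fl oz
sour cream: (3 cup + 5 tbsp = 3.3125 cup) × 6 × 240 mL/cup = 4770 mL
bread flour: 300 g × 6 ÷ 127 g/cup × 16 tbsp/cup ≈ 227 tbsp
water: 40 g × 6 ÷ 28.35 g/oz ≈ 8 oz

cornmeal: 510 g; olive oil: 18 fl oz; sour cream: 4770 mL; bread flour: 227 tbsp; water: 8 oz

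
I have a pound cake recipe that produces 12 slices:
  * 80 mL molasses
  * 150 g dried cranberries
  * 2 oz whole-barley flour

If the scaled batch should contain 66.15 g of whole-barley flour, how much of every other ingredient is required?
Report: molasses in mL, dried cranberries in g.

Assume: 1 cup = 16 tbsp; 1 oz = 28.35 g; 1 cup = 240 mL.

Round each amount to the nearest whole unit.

molasses: 93 mL; dried cranberries: 175 g

The original recipe has 56.7 g of whole-barley flour, so the scaling factor is 66.15 ÷ 56.7 = 7/6.
molasses: 80 mL × 7/6 ≈ 93 mL
dried cranberries: 150 g × 7/6 = 175 g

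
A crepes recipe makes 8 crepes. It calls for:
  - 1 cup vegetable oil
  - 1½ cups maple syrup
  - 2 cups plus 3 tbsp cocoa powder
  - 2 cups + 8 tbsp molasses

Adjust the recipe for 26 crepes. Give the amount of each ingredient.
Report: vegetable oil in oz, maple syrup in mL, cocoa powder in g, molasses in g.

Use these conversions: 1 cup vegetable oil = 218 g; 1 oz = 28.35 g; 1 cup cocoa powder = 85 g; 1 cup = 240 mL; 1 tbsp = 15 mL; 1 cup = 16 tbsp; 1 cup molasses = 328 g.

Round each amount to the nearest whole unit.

vegetable oil: 25 oz; maple syrup: 1170 mL; cocoa powder: 604 g; molasses: 2665 g

Scaling factor: 26/8 = 13/4 = 3.25.
vegetable oil: 1 cup × 13/4 × 218 g/cup ÷ 28.35 g/oz ≈ 25 oz
maple syrup: 1.5 cup × 13/4 × 240 mL/cup = 1170 mL
cocoa powder: (2 cup + 3 tbsp = 2.1875 cup) × 13/4 × 85 g/cup ≈ 604 g
molasses: (2 cup + 8 tbsp = 2.5 cup) × 13/4 × 328 g/cup = 2665 g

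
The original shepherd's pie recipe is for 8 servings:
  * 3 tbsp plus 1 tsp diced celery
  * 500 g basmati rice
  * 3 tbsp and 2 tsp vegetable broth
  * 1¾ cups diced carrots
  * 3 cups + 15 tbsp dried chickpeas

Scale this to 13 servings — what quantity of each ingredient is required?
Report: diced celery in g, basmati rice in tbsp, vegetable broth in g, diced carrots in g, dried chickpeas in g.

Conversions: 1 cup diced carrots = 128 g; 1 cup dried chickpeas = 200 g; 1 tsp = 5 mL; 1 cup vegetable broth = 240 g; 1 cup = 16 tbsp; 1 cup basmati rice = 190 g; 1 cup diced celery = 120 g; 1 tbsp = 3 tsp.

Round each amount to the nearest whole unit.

diced celery: 41 g; basmati rice: 68 tbsp; vegetable broth: 89 g; diced carrots: 364 g; dried chickpeas: 1280 g

Scaling factor: 13/8 = 1.625.
diced celery: (3 tbsp + 1 tsp = 10/3 tbsp) × 13/8 ÷ 16 tbsp/cup × 120 g/cup ≈ 41 g
basmati rice: 500 g × 13/8 ÷ 190 g/cup × 16 tbsp/cup ≈ 68 tbsp
vegetable broth: (3 tbsp + 2 tsp = 11/3 tbsp) × 13/8 ÷ 16 tbsp/cup × 240 g/cup ≈ 89 g
diced carrots: 1.75 cup × 13/8 × 128 g/cup = 364 g
dried chickpeas: (3 cup + 15 tbsp = 3.9375 cup) × 13/8 × 200 g/cup ≈ 1280 g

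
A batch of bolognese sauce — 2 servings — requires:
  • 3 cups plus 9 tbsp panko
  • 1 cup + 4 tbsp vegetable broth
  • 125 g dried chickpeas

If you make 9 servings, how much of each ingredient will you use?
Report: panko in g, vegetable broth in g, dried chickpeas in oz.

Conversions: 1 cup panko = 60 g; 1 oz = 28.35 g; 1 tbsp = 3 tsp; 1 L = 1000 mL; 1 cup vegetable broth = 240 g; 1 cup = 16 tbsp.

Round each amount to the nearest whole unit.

Scaling factor: 9/2 = 4.5.
panko: (3 cup + 9 tbsp = 3.5625 cup) × 9/2 × 60 g/cup ≈ 962 g
vegetable broth: (1 cup + 4 tbsp = 1.25 cup) × 9/2 × 240 g/cup = 1350 g
dried chickpeas: 125 g × 9/2 ÷ 28.35 g/oz ≈ 20 oz

panko: 962 g; vegetable broth: 1350 g; dried chickpeas: 20 oz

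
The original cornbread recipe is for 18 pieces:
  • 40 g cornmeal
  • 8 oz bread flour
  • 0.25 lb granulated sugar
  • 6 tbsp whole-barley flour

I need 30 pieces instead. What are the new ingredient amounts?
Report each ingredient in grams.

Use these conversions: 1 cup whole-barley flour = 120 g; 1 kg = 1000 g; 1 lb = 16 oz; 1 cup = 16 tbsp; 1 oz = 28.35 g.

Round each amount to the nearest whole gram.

cornmeal: 67 g; bread flour: 378 g; granulated sugar: 189 g; whole-barley flour: 75 g

Scaling factor: 30/18 = 5/3.
cornmeal: 40 g × 5/3 ≈ 67 g
bread flour: 8 oz × 5/3 × 28.35 g/oz = 378 g
granulated sugar: 0.25 lb × 5/3 × 16 oz/lb × 28.35 g/oz = 189 g
whole-barley flour: 6 tbsp × 5/3 ÷ 16 tbsp/cup × 120 g/cup = 75 g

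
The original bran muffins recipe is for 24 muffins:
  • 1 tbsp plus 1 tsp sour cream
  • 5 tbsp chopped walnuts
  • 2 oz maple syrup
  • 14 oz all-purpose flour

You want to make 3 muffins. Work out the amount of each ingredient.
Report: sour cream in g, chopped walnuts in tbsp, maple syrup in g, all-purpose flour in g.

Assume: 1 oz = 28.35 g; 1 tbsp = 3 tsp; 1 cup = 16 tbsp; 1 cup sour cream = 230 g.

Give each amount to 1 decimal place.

sour cream: 2.4 g; chopped walnuts: 0.6 tbsp; maple syrup: 7.1 g; all-purpose flour: 49.6 g

Scaling factor: 3/24 = 1/8 = 0.125.
sour cream: (1 tbsp + 1 tsp = 4/3 tbsp) × 1/8 ÷ 16 tbsp/cup × 230 g/cup ≈ 2.4 g
chopped walnuts: 5 tbsp × 1/8 ≈ 0.6 tbsp
maple syrup: 2 oz × 1/8 × 28.35 g/oz ≈ 7.1 g
all-purpose flour: 14 oz × 1/8 × 28.35 g/oz ≈ 49.6 g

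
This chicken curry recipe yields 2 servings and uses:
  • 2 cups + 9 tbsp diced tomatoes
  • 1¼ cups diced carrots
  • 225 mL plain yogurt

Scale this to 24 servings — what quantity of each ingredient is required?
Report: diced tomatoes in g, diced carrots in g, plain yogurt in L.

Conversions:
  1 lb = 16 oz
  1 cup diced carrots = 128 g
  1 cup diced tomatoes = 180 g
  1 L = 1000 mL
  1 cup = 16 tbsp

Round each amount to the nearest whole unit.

Scaling factor: 24/2 = 12.
diced tomatoes: (2 cup + 9 tbsp = 2.5625 cup) × 12 × 180 g/cup = 5535 g
diced carrots: 1.25 cup × 12 × 128 g/cup = 1920 g
plain yogurt: 225 mL × 12 ÷ 1000 mL/L ≈ 3 L

diced tomatoes: 5535 g; diced carrots: 1920 g; plain yogurt: 3 L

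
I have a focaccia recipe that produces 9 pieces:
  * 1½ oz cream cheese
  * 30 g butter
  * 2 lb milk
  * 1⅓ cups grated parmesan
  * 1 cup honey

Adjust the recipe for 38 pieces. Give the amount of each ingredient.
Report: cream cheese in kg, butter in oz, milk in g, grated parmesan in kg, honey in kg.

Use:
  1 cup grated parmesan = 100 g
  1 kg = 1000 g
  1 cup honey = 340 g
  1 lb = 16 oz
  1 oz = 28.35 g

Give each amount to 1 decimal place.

cream cheese: 0.2 kg; butter: 4.5 oz; milk: 3830.4 g; grated parmesan: 0.6 kg; honey: 1.4 kg

Scaling factor: 38/9.
cream cheese: 1.5 oz × 38/9 × 28.35 g/oz ÷ 1000 g/kg ≈ 0.2 kg
butter: 30 g × 38/9 ÷ 28.35 g/oz ≈ 4.5 oz
milk: 2 lb × 38/9 × 16 oz/lb × 28.35 g/oz = 3830.4 g
grated parmesan: 4/3 cup × 38/9 × 100 g/cup ÷ 1000 g/kg ≈ 0.6 kg
honey: 1 cup × 38/9 × 340 g/cup ÷ 1000 g/kg ≈ 1.4 kg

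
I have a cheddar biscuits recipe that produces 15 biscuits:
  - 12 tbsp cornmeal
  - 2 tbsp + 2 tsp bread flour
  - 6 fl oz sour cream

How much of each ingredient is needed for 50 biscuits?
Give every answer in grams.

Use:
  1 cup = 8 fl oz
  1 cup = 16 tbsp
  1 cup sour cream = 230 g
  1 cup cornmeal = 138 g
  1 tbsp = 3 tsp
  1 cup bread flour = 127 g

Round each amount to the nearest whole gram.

cornmeal: 345 g; bread flour: 71 g; sour cream: 575 g

Scaling factor: 50/15 = 10/3.
cornmeal: 12 tbsp × 10/3 ÷ 16 tbsp/cup × 138 g/cup = 345 g
bread flour: (2 tbsp + 2 tsp = 8/3 tbsp) × 10/3 ÷ 16 tbsp/cup × 127 g/cup ≈ 71 g
sour cream: 6 fl oz × 10/3 ÷ 8 fl oz/cup × 230 g/cup = 575 g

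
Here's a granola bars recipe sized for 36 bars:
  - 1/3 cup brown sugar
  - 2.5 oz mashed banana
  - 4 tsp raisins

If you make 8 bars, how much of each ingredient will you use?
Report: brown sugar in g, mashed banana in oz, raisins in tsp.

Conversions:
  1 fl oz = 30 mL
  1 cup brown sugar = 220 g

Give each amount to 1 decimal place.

brown sugar: 16.3 g; mashed banana: 0.6 oz; raisins: 0.9 tsp

Scaling factor: 8/36 = 2/9.
brown sugar: 1/3 cup × 2/9 × 220 g/cup ≈ 16.3 g
mashed banana: 2.5 oz × 2/9 ≈ 0.6 oz
raisins: 4 tsp × 2/9 ≈ 0.9 tsp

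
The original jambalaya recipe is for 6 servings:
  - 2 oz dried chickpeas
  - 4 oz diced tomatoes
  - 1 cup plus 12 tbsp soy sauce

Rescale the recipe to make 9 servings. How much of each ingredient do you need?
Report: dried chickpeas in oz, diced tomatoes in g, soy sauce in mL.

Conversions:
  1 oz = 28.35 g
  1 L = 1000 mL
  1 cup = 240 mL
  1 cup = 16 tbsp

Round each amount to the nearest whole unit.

Scaling factor: 9/6 = 3/2 = 1.5.
dried chickpeas: 2 oz × 3/2 = 3 oz
diced tomatoes: 4 oz × 3/2 × 28.35 g/oz ≈ 170 g
soy sauce: (1 cup + 12 tbsp = 1.75 cup) × 3/2 × 240 mL/cup = 630 mL

dried chickpeas: 3 oz; diced tomatoes: 170 g; soy sauce: 630 mL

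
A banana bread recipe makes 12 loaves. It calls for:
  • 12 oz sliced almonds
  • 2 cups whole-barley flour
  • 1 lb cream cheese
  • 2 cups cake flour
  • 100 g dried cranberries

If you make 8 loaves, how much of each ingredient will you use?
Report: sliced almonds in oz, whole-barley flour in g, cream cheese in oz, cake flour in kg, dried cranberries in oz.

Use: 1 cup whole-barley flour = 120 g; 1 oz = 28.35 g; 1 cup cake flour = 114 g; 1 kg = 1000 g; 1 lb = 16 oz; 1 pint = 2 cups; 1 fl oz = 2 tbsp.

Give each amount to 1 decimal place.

Scaling factor: 8/12 = 2/3.
sliced almonds: 12 oz × 2/3 = 8.0 oz
whole-barley flour: 2 cup × 2/3 × 120 g/cup = 160.0 g
cream cheese: 1 lb × 2/3 × 16 oz/lb ≈ 10.7 oz
cake flour: 2 cup × 2/3 × 114 g/cup ÷ 1000 g/kg ≈ 0.2 kg
dried cranberries: 100 g × 2/3 ÷ 28.35 g/oz ≈ 2.4 oz

sliced almonds: 8.0 oz; whole-barley flour: 160.0 g; cream cheese: 10.7 oz; cake flour: 0.2 kg; dried cranberries: 2.4 oz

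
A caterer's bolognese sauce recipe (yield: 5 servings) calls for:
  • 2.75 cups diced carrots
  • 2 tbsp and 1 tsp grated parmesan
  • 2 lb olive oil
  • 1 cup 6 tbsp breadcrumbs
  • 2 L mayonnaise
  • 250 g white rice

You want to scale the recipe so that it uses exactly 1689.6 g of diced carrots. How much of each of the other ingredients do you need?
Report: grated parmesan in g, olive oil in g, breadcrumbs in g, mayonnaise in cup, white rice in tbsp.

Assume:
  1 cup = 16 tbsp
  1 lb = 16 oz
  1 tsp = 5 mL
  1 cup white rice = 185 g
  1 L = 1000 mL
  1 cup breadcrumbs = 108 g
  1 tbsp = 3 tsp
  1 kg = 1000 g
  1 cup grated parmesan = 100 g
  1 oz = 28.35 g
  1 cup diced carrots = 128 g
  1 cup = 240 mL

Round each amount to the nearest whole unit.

grated parmesan: 70 g; olive oil: 4355 g; breadcrumbs: 713 g; mayonnaise: 40 cup; white rice: 104 tbsp

The original recipe has 352 g of diced carrots, so the scaling factor is 1689.6 ÷ 352 = 24/5 = 4.8.
grated parmesan: (2 tbsp + 1 tsp = 7/3 tbsp) × 24/5 ÷ 16 tbsp/cup × 100 g/cup = 70 g
olive oil: 2 lb × 24/5 × 16 oz/lb × 28.35 g/oz ≈ 4355 g
breadcrumbs: (1 cup + 6 tbsp = 1.375 cup) × 24/5 × 108 g/cup ≈ 713 g
mayonnaise: 2 L × 24/5 × 1000 mL/L ÷ 240 mL/cup = 40 cup
white rice: 250 g × 24/5 ÷ 185 g/cup × 16 tbsp/cup ≈ 104 tbsp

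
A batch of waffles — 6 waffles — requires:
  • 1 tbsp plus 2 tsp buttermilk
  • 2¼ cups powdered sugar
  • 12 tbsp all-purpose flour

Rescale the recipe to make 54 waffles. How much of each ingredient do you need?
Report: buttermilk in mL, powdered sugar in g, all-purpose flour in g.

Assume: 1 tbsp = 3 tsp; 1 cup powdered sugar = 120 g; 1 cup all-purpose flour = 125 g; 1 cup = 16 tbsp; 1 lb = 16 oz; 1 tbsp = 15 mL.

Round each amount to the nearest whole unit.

Scaling factor: 54/6 = 9.
buttermilk: (1 tbsp + 2 tsp = 5/3 tbsp) × 9 × 15 mL/tbsp = 225 mL
powdered sugar: 2.25 cup × 9 × 120 g/cup = 2430 g
all-purpose flour: 12 tbsp × 9 ÷ 16 tbsp/cup × 125 g/cup ≈ 844 g

buttermilk: 225 mL; powdered sugar: 2430 g; all-purpose flour: 844 g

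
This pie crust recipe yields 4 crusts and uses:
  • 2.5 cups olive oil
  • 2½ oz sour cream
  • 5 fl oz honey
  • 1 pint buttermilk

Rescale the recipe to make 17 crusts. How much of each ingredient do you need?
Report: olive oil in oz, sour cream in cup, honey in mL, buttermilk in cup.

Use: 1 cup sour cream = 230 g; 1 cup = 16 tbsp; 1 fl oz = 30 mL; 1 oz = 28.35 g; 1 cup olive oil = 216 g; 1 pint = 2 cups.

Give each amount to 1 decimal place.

Scaling factor: 17/4 = 4.25.
olive oil: 2.5 cup × 17/4 × 216 g/cup ÷ 28.35 g/oz ≈ 81.0 oz
sour cream: 2.5 oz × 17/4 × 28.35 g/oz ÷ 230 g/cup ≈ 1.3 cup
honey: 5 fl oz × 17/4 × 30 mL/fl oz = 637.5 mL
buttermilk: 1 pint × 17/4 × 2 cup/pint = 8.5 cup

olive oil: 81.0 oz; sour cream: 1.3 cup; honey: 637.5 mL; buttermilk: 8.5 cup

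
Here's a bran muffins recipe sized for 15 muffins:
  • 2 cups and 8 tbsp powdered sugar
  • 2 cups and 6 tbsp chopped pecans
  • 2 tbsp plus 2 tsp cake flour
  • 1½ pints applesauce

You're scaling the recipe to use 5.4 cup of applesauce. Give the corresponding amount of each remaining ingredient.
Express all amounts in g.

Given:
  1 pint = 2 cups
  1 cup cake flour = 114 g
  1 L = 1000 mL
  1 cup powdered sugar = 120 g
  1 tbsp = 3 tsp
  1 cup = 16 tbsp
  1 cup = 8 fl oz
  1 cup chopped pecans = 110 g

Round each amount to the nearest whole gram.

The original recipe has 3 cup of applesauce, so the scaling factor is 5.4 ÷ 3 = 9/5 = 1.8.
powdered sugar: (2 cup + 8 tbsp = 2.5 cup) × 9/5 × 120 g/cup = 540 g
chopped pecans: (2 cup + 6 tbsp = 2.375 cup) × 9/5 × 110 g/cup ≈ 470 g
cake flour: (2 tbsp + 2 tsp = 8/3 tbsp) × 9/5 ÷ 16 tbsp/cup × 114 g/cup ≈ 34 g

powdered sugar: 540 g; chopped pecans: 470 g; cake flour: 34 g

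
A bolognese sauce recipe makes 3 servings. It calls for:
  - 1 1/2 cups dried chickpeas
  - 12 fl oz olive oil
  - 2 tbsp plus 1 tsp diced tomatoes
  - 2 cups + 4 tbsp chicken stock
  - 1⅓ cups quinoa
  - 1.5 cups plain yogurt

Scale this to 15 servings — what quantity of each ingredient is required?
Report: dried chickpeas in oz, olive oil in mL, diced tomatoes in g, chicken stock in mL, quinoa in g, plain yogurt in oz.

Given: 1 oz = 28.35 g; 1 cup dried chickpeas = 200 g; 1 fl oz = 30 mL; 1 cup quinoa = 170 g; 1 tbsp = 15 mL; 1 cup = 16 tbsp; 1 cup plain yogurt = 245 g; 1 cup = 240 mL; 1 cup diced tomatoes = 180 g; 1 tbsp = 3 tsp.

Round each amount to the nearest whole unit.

dried chickpeas: 53 oz; olive oil: 1800 mL; diced tomatoes: 131 g; chicken stock: 2700 mL; quinoa: 1133 g; plain yogurt: 65 oz

Scaling factor: 15/3 = 5.
dried chickpeas: 1.5 cup × 5 × 200 g/cup ÷ 28.35 g/oz ≈ 53 oz
olive oil: 12 fl oz × 5 × 30 mL/fl oz = 1800 mL
diced tomatoes: (2 tbsp + 1 tsp = 7/3 tbsp) × 5 ÷ 16 tbsp/cup × 180 g/cup ≈ 131 g
chicken stock: (2 cup + 4 tbsp = 2.25 cup) × 5 × 240 mL/cup = 2700 mL
quinoa: 4/3 cup × 5 × 170 g/cup ≈ 1133 g
plain yogurt: 1.5 cup × 5 × 245 g/cup ÷ 28.35 g/oz ≈ 65 oz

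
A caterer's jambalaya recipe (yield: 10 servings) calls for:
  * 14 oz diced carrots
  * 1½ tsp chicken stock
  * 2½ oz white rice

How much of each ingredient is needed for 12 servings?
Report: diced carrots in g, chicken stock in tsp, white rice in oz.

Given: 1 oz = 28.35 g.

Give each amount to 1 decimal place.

diced carrots: 476.3 g; chicken stock: 1.8 tsp; white rice: 3.0 oz

Scaling factor: 12/10 = 6/5 = 1.2.
diced carrots: 14 oz × 6/5 × 28.35 g/oz ≈ 476.3 g
chicken stock: 1.5 tsp × 6/5 = 1.8 tsp
white rice: 2.5 oz × 6/5 = 3.0 oz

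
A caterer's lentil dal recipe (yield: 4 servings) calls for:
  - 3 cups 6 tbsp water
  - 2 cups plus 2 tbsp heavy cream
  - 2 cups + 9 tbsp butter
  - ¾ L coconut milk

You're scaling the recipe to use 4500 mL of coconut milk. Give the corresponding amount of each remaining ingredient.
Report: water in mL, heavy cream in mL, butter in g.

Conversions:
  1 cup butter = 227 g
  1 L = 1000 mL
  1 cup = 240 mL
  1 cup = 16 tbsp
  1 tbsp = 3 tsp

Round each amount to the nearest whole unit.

The original recipe has 750 mL of coconut milk, so the scaling factor is 4500 ÷ 750 = 6.
water: (3 cup + 6 tbsp = 3.375 cup) × 6 × 240 mL/cup = 4860 mL
heavy cream: (2 cup + 2 tbsp = 2.125 cup) × 6 × 240 mL/cup = 3060 mL
butter: (2 cup + 9 tbsp = 2.5625 cup) × 6 × 227 g/cup ≈ 3490 g

water: 4860 mL; heavy cream: 3060 mL; butter: 3490 g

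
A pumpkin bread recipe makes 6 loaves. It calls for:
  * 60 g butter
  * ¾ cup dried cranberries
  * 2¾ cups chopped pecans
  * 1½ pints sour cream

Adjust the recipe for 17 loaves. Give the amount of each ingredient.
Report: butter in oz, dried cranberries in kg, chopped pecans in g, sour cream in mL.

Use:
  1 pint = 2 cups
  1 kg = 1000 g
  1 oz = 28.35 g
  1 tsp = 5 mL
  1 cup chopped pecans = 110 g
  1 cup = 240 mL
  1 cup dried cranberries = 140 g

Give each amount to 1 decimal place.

butter: 6.0 oz; dried cranberries: 0.3 kg; chopped pecans: 857.1 g; sour cream: 2040.0 mL

Scaling factor: 17/6.
butter: 60 g × 17/6 ÷ 28.35 g/oz ≈ 6.0 oz
dried cranberries: 0.75 cup × 17/6 × 140 g/cup ÷ 1000 g/kg ≈ 0.3 kg
chopped pecans: 2.75 cup × 17/6 × 110 g/cup ≈ 857.1 g
sour cream: 1.5 pint × 17/6 × 2 cup/pint × 240 mL/cup = 2040.0 mL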